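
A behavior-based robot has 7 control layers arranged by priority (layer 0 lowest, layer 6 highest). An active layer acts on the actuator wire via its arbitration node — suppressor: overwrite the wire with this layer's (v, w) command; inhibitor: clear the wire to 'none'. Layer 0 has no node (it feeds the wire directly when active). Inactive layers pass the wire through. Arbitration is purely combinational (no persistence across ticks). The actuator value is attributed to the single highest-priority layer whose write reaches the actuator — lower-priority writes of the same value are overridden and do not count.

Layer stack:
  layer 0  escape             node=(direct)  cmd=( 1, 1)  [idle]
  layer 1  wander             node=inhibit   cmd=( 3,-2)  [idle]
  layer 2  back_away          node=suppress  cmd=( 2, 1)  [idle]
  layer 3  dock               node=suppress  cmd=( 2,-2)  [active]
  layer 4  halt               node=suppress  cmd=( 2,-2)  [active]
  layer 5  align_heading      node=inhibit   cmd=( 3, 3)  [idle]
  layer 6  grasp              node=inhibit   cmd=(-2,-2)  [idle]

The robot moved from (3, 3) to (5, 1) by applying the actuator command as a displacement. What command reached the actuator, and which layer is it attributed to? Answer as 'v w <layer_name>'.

2 -2 halt

displacement = (5, 1) − (3, 3) = (2, -2)
layer 0 (escape) idle — none
layer 1 (wander) idle — unchanged: none
layer 2 (back_away) idle — unchanged: none
layer 3 (dock) active — suppresses: (2, -2)
layer 4 (halt) active — suppresses: (2, -2)
layer 5 (align_heading) idle — unchanged: (2, -2)
layer 6 (grasp) idle — unchanged: (2, -2)
→ actuator (2, -2) — from layer 4 (halt)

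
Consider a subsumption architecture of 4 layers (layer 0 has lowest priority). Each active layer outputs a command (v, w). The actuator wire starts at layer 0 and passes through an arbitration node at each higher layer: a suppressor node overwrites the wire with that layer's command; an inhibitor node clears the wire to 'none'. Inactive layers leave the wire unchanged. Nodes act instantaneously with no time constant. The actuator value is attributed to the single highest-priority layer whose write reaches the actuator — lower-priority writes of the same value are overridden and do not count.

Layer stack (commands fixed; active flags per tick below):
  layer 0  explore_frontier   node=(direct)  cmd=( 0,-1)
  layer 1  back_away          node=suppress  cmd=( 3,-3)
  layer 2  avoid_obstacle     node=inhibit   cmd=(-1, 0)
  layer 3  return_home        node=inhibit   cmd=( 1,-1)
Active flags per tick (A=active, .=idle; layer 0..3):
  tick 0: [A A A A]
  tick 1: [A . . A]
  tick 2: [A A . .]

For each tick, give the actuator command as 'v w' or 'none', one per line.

none
none
3 -3

tick 0:
  layer 0 (explore_frontier) active — direct: (0, -1)
  layer 1 (back_away) active — suppresses: (3, -3)
  layer 2 (avoid_obstacle) active — inhibits: none
  layer 3 (return_home) active — inhibits: none
  → actuator none
tick 1:
  layer 0 (explore_frontier) active — direct: (0, -1)
  layer 1 (back_away) idle — unchanged: (0, -1)
  layer 2 (avoid_obstacle) idle — unchanged: (0, -1)
  layer 3 (return_home) active — inhibits: none
  → actuator none
tick 2:
  layer 0 (explore_frontier) active — direct: (0, -1)
  layer 1 (back_away) active — suppresses: (3, -3)
  layer 2 (avoid_obstacle) idle — unchanged: (3, -3)
  layer 3 (return_home) idle — unchanged: (3, -3)
  → actuator (3, -3)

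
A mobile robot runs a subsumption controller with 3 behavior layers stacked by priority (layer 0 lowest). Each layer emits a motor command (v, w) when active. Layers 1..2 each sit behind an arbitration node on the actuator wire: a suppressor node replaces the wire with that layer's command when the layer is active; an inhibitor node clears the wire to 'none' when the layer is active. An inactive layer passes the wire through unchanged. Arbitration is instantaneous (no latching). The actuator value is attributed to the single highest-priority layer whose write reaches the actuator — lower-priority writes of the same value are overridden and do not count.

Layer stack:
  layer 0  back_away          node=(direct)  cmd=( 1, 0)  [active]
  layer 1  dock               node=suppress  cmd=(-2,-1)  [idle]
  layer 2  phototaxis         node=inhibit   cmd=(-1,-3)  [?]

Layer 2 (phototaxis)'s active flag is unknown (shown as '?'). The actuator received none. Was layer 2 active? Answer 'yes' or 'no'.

If layer 2 is active=yes:
  actuator would be none
If layer 2 is active=no:
  actuator would be (1, 0)
Observed none, so layer 2 was active.

yes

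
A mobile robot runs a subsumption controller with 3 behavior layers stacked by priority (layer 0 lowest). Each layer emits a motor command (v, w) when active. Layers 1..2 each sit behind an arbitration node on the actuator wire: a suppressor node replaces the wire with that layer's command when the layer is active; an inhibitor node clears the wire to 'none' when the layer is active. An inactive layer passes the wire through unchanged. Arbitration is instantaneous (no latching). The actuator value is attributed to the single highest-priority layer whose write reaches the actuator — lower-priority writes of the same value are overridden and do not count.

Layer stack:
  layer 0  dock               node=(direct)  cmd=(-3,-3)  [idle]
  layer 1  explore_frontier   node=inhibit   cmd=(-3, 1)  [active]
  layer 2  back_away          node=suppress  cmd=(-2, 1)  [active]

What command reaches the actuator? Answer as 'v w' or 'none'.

-2 1

L0 dock: idle → wire = none
L1 explore_frontier: active, inhibitor → wire = none
L2 back_away: active, suppressor → wire = (-2, 1)
actuator = (-2, 1)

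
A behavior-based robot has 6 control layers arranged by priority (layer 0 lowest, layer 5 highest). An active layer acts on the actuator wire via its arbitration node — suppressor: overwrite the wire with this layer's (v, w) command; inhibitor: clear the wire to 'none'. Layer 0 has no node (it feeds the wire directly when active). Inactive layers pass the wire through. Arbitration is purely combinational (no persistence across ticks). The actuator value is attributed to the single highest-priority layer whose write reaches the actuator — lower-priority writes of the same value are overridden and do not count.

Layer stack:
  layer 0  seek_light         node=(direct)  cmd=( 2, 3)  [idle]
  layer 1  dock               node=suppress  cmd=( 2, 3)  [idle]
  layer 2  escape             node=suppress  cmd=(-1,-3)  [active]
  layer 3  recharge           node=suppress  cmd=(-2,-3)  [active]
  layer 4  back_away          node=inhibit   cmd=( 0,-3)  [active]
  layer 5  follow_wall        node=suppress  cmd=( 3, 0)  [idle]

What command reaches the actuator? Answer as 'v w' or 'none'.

none

L0 seek_light: idle → wire = none
L1 dock: idle → wire stays none
L2 escape: active, suppressor → wire = (-1, -3)
L3 recharge: active, suppressor → wire = (-2, -3)
L4 back_away: active, inhibitor → wire = none
L5 follow_wall: idle → wire stays none
actuator = none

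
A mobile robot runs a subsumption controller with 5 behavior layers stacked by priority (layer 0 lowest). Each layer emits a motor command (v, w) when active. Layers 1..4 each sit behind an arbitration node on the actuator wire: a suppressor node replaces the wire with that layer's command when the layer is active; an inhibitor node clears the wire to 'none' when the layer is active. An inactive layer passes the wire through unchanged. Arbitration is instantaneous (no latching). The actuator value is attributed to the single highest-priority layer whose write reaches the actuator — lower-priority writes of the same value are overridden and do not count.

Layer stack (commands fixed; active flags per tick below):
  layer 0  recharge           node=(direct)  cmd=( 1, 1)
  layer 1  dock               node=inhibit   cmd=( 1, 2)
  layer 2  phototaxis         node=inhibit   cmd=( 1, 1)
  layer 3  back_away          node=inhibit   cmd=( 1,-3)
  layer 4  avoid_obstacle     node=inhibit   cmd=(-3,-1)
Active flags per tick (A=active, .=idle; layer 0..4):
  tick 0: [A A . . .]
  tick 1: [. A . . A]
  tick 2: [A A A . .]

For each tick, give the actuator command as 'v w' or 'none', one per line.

none
none
none

tick 0:
  layer 0 (recharge) active — direct: (1, 1)
  layer 1 (dock) active — inhibits: none
  layer 2 (phototaxis) idle — unchanged: none
  layer 3 (back_away) idle — unchanged: none
  layer 4 (avoid_obstacle) idle — unchanged: none
  → actuator none
tick 1:
  layer 0 (recharge) idle — none
  layer 1 (dock) active — inhibits: none
  layer 2 (phototaxis) idle — unchanged: none
  layer 3 (back_away) idle — unchanged: none
  layer 4 (avoid_obstacle) active — inhibits: none
  → actuator none
tick 2:
  layer 0 (recharge) active — direct: (1, 1)
  layer 1 (dock) active — inhibits: none
  layer 2 (phototaxis) active — inhibits: none
  layer 3 (back_away) idle — unchanged: none
  layer 4 (avoid_obstacle) idle — unchanged: none
  → actuator none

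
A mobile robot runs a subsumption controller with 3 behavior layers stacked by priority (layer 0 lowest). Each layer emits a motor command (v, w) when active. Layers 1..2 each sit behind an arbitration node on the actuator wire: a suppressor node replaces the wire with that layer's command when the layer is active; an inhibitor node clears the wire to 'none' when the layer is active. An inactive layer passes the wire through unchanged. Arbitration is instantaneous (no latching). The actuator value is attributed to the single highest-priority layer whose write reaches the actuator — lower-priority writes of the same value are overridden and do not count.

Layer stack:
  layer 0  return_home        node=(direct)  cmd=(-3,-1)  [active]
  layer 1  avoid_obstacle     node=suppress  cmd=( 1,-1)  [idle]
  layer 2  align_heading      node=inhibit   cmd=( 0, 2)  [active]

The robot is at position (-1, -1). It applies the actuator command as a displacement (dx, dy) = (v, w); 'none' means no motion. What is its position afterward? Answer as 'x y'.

-1 -1

[0] return_home on; wire := (-3, -1)
[1] avoid_obstacle off; pass (-3, -1)
[2] align_heading on (inhibit); wire := none
output none
position: (-1, -1) + none = (-1, -1)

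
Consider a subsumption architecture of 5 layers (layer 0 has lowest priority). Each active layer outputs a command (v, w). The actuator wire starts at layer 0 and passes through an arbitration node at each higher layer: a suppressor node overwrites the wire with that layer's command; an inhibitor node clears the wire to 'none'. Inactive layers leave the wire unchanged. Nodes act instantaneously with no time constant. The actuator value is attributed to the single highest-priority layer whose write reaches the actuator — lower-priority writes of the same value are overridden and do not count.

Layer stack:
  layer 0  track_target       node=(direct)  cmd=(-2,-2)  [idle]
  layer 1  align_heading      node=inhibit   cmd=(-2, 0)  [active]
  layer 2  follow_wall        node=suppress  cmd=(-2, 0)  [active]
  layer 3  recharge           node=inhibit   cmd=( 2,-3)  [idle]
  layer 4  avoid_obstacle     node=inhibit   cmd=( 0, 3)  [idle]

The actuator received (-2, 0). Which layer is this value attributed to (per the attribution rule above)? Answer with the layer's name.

L0 track_target: idle → wire = none
L1 align_heading: active, inhibitor → wire = none
L2 follow_wall: active, suppressor → wire = (-2, 0)
L3 recharge: idle → wire stays (-2, 0)
L4 avoid_obstacle: idle → wire stays (-2, 0)
actuator = (-2, 0)
last writer: layer 2 = follow_wall

follow_wall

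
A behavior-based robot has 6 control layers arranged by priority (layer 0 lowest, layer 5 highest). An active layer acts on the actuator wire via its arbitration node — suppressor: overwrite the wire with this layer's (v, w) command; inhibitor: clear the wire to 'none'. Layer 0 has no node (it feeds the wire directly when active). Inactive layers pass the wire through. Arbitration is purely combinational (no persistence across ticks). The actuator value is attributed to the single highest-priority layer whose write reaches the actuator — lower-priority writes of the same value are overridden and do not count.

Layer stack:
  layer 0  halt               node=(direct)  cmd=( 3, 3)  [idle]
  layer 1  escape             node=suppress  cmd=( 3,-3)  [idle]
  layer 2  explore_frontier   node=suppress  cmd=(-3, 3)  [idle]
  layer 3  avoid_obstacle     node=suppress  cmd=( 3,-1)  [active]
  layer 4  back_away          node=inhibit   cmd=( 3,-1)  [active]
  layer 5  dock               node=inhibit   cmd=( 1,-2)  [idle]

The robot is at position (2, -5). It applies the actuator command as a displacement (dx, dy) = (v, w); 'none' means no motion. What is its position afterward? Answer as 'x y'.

2 -5

L0 halt: idle → wire = none
L1 escape: idle → wire stays none
L2 explore_frontier: idle → wire stays none
L3 avoid_obstacle: active, suppressor → wire = (3, -1)
L4 back_away: active, inhibitor → wire = none
L5 dock: idle → wire stays none
actuator = none
position: (2, -5) + none = (2, -5)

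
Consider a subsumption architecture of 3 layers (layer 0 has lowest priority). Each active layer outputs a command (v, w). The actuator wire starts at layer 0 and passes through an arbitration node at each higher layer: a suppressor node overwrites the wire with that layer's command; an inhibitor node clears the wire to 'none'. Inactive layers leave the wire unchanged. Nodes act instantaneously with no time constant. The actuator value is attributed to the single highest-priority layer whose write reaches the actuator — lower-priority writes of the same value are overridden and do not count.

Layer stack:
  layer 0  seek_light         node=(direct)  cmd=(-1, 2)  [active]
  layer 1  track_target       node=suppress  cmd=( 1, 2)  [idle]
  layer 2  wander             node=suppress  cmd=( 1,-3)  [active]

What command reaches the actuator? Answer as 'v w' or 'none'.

L0 seek_light: active, feeds wire = (-1, 2)
L1 track_target: idle → wire stays (-1, 2)
L2 wander: active, suppressor → wire = (1, -3)
actuator = (1, -3)

1 -3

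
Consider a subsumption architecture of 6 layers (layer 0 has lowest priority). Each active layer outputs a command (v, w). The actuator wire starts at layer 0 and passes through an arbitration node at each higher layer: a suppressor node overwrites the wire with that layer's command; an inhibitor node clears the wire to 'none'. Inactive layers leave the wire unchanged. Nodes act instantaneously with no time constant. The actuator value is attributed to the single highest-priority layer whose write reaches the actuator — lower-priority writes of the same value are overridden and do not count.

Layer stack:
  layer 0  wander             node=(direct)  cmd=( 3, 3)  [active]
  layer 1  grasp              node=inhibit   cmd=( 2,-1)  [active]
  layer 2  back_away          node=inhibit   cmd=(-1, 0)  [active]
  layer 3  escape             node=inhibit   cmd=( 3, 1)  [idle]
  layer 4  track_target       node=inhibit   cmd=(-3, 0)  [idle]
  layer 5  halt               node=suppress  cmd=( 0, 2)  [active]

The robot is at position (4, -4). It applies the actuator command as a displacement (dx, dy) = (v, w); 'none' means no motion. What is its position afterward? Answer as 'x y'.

4 -2

[0] wander on; wire := (3, 3)
[1] grasp on (inhibit); wire := none
[2] back_away on (inhibit); wire := none
[3] escape off; pass none
[4] track_target off; pass none
[5] halt on (suppress); wire := (0, 2)
output (0, 2)
position: (4, -4) + (0, 2) = (4, -2)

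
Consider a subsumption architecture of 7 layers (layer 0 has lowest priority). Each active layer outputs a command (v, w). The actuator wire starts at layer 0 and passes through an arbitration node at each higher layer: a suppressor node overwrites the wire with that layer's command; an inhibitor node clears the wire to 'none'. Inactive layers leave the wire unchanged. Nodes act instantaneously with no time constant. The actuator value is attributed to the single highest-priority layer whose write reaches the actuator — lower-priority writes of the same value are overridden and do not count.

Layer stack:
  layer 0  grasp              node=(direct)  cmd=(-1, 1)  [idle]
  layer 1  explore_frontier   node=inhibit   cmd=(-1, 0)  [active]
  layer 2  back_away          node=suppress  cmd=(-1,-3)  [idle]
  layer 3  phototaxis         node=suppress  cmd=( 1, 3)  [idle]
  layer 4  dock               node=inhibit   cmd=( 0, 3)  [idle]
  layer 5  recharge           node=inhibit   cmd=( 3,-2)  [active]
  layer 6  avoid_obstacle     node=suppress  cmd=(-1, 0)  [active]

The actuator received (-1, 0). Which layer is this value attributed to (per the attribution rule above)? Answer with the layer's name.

avoid_obstacle

L0 grasp: idle → wire = none
L1 explore_frontier: active, inhibitor → wire = none
L2 back_away: idle → wire stays none
L3 phototaxis: idle → wire stays none
L4 dock: idle → wire stays none
L5 recharge: active, inhibitor → wire = none
L6 avoid_obstacle: active, suppressor → wire = (-1, 0)
actuator = (-1, 0)
last writer: layer 6 = avoid_obstacle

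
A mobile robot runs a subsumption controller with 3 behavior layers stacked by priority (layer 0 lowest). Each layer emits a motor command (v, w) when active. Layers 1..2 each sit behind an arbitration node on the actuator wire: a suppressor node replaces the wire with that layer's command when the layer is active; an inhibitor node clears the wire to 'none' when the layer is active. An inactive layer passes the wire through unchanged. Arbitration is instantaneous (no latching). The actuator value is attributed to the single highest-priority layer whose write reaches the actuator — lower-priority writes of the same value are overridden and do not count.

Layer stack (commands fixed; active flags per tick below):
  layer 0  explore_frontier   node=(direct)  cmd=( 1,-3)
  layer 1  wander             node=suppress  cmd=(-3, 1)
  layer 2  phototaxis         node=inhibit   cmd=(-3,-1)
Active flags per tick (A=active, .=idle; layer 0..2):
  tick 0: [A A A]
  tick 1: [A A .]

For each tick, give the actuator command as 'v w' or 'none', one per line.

tick 0:
  L0 explore_frontier: active, feeds wire = (1, -3)
  L1 wander: active, suppressor → wire = (-3, 1)
  L2 phototaxis: active, inhibitor → wire = none
  actuator = none
tick 1:
  L0 explore_frontier: active, feeds wire = (1, -3)
  L1 wander: active, suppressor → wire = (-3, 1)
  L2 phototaxis: idle → wire stays (-3, 1)
  actuator = (-3, 1)

none
-3 1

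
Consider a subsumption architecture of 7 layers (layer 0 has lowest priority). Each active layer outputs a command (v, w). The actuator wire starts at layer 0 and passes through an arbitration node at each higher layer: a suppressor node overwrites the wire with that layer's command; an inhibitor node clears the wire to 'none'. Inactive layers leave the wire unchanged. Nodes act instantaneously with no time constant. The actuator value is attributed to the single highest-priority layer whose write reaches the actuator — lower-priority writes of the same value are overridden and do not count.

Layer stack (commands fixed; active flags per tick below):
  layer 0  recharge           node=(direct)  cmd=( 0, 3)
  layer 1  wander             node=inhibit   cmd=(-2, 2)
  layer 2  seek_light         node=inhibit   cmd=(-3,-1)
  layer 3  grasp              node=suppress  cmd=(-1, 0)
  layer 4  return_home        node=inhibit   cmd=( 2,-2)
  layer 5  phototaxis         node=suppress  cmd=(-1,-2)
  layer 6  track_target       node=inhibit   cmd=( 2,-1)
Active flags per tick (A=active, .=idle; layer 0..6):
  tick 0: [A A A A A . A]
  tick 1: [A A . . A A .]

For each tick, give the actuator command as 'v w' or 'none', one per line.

tick 0:
  [0] recharge on; wire := (0, 3)
  [1] wander on (inhibit); wire := none
  [2] seek_light on (inhibit); wire := none
  [3] grasp on (suppress); wire := (-1, 0)
  [4] return_home on (inhibit); wire := none
  [5] phototaxis off; pass none
  [6] track_target on (inhibit); wire := none
  output none
tick 1:
  [0] recharge on; wire := (0, 3)
  [1] wander on (inhibit); wire := none
  [2] seek_light off; pass none
  [3] grasp off; pass none
  [4] return_home on (inhibit); wire := none
  [5] phototaxis on (suppress); wire := (-1, -2)
  [6] track_target off; pass (-1, -2)
  output (-1, -2)

none
-1 -2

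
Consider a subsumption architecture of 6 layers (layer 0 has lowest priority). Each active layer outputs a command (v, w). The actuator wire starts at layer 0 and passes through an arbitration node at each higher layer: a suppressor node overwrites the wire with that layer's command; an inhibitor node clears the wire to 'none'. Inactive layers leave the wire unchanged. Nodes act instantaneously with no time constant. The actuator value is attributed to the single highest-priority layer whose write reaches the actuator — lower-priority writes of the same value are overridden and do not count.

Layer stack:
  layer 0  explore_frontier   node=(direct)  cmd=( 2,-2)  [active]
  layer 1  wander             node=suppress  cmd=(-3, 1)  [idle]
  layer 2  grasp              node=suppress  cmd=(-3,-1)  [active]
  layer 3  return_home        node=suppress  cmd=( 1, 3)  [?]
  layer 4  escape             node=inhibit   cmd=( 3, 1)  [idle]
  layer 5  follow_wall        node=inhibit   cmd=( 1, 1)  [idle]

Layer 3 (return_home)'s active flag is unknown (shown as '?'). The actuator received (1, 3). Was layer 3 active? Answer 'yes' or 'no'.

yes

If layer 3 is active=yes:
  actuator would be (1, 3)
If layer 3 is active=no:
  actuator would be (-3, -1)
Observed (1, 3), so layer 3 was active.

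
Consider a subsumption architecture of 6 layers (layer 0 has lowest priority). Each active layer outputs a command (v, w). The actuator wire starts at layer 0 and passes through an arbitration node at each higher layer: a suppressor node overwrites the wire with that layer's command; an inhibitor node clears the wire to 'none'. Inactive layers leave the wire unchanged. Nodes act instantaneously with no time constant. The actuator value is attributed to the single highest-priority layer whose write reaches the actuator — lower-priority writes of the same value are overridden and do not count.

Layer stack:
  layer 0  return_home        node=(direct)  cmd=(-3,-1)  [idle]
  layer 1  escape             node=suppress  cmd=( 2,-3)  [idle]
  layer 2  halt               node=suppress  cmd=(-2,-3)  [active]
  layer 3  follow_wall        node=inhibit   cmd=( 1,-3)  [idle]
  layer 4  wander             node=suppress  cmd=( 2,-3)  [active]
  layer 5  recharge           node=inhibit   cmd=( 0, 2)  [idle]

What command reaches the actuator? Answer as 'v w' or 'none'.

[0] return_home off; wire := none
[1] escape off; pass none
[2] halt on (suppress); wire := (-2, -3)
[3] follow_wall off; pass (-2, -3)
[4] wander on (suppress); wire := (2, -3)
[5] recharge off; pass (2, -3)
output (2, -3)

2 -3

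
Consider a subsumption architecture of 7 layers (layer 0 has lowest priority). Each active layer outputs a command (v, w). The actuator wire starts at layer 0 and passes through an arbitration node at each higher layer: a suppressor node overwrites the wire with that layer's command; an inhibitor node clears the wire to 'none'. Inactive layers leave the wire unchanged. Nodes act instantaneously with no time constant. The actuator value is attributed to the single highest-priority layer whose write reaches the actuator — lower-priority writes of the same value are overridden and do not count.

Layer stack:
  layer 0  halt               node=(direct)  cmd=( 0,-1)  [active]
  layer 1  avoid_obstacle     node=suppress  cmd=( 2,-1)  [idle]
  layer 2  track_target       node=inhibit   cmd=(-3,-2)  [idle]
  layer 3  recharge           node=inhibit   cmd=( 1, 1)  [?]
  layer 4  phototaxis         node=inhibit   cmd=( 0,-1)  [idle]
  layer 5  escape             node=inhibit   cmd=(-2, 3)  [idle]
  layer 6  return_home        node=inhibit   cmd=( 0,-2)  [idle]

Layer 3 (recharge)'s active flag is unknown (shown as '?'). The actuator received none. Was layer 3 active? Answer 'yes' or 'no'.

If layer 3 is active=yes:
  actuator would be none
If layer 3 is active=no:
  actuator would be (0, -1)
Observed none, so layer 3 was active.

yes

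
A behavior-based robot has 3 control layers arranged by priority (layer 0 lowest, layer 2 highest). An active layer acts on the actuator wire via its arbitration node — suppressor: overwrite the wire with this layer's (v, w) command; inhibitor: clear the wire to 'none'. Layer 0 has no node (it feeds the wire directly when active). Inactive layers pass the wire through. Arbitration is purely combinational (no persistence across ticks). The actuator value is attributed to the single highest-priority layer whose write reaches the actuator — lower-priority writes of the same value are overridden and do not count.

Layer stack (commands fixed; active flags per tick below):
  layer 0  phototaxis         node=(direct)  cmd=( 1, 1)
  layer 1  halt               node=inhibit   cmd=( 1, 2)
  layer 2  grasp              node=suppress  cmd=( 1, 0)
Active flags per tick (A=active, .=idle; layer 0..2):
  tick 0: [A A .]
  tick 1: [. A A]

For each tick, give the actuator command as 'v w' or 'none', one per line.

tick 0:
  L0 phototaxis: active, feeds wire = (1, 1)
  L1 halt: active, inhibitor → wire = none
  L2 grasp: idle → wire stays none
  actuator = none
tick 1:
  L0 phototaxis: idle → wire = none
  L1 halt: active, inhibitor → wire = none
  L2 grasp: active, suppressor → wire = (1, 0)
  actuator = (1, 0)

none
1 0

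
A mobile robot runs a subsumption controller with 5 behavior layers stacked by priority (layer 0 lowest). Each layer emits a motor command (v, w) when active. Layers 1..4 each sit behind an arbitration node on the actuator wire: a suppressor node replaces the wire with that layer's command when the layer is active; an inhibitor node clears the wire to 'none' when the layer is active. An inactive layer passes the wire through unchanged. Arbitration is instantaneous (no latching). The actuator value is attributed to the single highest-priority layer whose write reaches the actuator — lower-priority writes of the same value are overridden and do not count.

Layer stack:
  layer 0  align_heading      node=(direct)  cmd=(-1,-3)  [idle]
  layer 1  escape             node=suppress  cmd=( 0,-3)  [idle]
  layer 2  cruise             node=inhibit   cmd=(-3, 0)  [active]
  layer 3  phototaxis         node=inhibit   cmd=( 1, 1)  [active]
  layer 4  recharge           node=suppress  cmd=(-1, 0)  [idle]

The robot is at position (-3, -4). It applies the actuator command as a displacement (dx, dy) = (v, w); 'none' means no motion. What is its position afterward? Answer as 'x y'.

-3 -4

layer 0 (align_heading) idle — none
layer 1 (escape) idle — unchanged: none
layer 2 (cruise) active — inhibits: none
layer 3 (phototaxis) active — inhibits: none
layer 4 (recharge) idle — unchanged: none
→ actuator none
position: (-3, -4) + none = (-3, -4)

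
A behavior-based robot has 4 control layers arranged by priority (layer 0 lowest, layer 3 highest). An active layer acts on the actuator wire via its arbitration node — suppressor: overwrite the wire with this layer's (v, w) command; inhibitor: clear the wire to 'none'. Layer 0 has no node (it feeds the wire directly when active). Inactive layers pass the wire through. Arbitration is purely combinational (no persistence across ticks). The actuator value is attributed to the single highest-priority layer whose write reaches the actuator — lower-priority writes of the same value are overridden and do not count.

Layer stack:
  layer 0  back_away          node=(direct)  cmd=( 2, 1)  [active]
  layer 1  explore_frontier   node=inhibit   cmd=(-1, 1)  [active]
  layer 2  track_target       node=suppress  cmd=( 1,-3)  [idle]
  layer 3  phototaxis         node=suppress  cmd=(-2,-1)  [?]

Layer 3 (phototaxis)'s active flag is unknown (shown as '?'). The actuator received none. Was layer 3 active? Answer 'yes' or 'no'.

no

If layer 3 is active=yes:
  actuator would be (-2, -1)
If layer 3 is active=no:
  actuator would be none
Observed none, so layer 3 was idle.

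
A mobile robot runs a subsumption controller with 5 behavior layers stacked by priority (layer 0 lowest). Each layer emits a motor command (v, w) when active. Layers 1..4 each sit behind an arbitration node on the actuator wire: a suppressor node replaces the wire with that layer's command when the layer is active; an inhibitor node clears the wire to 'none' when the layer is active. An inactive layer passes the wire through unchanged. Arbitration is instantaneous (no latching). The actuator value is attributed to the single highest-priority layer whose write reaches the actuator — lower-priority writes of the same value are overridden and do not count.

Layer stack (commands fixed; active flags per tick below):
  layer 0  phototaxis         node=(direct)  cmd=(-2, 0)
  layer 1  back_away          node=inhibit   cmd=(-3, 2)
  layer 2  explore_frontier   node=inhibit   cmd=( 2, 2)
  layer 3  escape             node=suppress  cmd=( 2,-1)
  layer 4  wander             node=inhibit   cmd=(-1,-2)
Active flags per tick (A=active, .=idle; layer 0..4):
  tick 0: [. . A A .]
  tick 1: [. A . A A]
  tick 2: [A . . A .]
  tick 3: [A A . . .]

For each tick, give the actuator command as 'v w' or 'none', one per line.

tick 0:
  [0] phototaxis off; wire := none
  [1] back_away off; pass none
  [2] explore_frontier on (inhibit); wire := none
  [3] escape on (suppress); wire := (2, -1)
  [4] wander off; pass (2, -1)
  output (2, -1)
tick 1:
  [0] phototaxis off; wire := none
  [1] back_away on (inhibit); wire := none
  [2] explore_frontier off; pass none
  [3] escape on (suppress); wire := (2, -1)
  [4] wander on (inhibit); wire := none
  output none
tick 2:
  [0] phototaxis on; wire := (-2, 0)
  [1] back_away off; pass (-2, 0)
  [2] explore_frontier off; pass (-2, 0)
  [3] escape on (suppress); wire := (2, -1)
  [4] wander off; pass (2, -1)
  output (2, -1)
tick 3:
  [0] phototaxis on; wire := (-2, 0)
  [1] back_away on (inhibit); wire := none
  [2] explore_frontier off; pass none
  [3] escape off; pass none
  [4] wander off; pass none
  output none

2 -1
none
2 -1
none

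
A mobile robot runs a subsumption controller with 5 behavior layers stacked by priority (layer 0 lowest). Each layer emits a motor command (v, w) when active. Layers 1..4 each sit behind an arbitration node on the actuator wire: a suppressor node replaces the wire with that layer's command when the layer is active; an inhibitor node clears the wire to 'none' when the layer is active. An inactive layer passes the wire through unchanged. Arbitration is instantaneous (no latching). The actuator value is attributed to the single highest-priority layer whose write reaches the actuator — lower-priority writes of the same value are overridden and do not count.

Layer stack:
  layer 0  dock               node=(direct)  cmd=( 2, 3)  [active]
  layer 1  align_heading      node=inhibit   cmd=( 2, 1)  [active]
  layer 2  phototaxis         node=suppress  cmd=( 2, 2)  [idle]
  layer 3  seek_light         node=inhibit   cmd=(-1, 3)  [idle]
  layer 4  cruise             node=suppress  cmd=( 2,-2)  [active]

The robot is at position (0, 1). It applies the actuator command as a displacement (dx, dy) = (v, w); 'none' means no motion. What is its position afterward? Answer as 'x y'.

[0] dock on; wire := (2, 3)
[1] align_heading on (inhibit); wire := none
[2] phototaxis off; pass none
[3] seek_light off; pass none
[4] cruise on (suppress); wire := (2, -2)
output (2, -2)
position: (0, 1) + (2, -2) = (2, -1)

2 -1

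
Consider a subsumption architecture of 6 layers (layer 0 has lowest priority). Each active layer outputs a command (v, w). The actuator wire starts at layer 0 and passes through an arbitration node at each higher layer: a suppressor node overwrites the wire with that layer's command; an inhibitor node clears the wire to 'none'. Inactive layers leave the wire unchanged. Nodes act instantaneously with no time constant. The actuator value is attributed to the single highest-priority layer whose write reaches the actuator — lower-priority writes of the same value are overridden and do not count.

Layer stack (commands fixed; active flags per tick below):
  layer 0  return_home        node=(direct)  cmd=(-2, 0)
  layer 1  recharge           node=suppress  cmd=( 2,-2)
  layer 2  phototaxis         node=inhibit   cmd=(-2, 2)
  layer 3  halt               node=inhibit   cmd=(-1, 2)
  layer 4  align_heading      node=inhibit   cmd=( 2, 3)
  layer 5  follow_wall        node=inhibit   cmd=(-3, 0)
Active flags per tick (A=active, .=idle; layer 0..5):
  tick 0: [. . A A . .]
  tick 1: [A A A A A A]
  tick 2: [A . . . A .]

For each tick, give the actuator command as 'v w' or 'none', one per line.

tick 0:
  L0 return_home: idle → wire = none
  L1 recharge: idle → wire stays none
  L2 phototaxis: active, inhibitor → wire = none
  L3 halt: active, inhibitor → wire = none
  L4 align_heading: idle → wire stays none
  L5 follow_wall: idle → wire stays none
  actuator = none
tick 1:
  L0 return_home: active, feeds wire = (-2, 0)
  L1 recharge: active, suppressor → wire = (2, -2)
  L2 phototaxis: active, inhibitor → wire = none
  L3 halt: active, inhibitor → wire = none
  L4 align_heading: active, inhibitor → wire = none
  L5 follow_wall: active, inhibitor → wire = none
  actuator = none
tick 2:
  L0 return_home: active, feeds wire = (-2, 0)
  L1 recharge: idle → wire stays (-2, 0)
  L2 phototaxis: idle → wire stays (-2, 0)
  L3 halt: idle → wire stays (-2, 0)
  L4 align_heading: active, inhibitor → wire = none
  L5 follow_wall: idle → wire stays none
  actuator = none

none
none
none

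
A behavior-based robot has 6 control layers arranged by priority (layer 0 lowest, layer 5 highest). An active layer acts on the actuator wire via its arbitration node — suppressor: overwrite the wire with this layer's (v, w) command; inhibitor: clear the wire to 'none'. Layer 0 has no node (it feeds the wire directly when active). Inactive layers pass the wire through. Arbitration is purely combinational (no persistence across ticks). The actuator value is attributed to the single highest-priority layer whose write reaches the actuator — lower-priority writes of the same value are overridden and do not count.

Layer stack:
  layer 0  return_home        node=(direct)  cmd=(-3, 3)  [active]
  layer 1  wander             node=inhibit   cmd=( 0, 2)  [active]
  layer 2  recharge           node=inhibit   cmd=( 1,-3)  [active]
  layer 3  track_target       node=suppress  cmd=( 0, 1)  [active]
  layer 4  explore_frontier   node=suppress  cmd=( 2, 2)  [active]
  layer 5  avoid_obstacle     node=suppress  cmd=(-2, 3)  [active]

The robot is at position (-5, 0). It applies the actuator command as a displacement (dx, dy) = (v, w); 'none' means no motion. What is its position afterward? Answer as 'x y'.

-7 3

[0] return_home on; wire := (-3, 3)
[1] wander on (inhibit); wire := none
[2] recharge on (inhibit); wire := none
[3] track_target on (suppress); wire := (0, 1)
[4] explore_frontier on (suppress); wire := (2, 2)
[5] avoid_obstacle on (suppress); wire := (-2, 3)
output (-2, 3)
position: (-5, 0) + (-2, 3) = (-7, 3)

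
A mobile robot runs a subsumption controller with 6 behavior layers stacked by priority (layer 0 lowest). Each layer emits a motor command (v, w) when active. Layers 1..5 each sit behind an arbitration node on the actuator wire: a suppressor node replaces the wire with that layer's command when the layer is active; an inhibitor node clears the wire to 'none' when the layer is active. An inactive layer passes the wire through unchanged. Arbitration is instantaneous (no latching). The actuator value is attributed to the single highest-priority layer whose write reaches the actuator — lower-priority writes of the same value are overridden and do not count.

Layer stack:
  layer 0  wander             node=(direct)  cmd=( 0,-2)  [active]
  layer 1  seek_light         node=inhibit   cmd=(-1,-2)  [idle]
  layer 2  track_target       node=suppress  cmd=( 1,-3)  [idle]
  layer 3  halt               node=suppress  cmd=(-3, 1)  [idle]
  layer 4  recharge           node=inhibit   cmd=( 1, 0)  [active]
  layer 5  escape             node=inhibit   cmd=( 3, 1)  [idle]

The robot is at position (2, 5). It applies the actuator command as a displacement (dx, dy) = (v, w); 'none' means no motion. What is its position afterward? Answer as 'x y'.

[0] wander on; wire := (0, -2)
[1] seek_light off; pass (0, -2)
[2] track_target off; pass (0, -2)
[3] halt off; pass (0, -2)
[4] recharge on (inhibit); wire := none
[5] escape off; pass none
output none
position: (2, 5) + none = (2, 5)

2 5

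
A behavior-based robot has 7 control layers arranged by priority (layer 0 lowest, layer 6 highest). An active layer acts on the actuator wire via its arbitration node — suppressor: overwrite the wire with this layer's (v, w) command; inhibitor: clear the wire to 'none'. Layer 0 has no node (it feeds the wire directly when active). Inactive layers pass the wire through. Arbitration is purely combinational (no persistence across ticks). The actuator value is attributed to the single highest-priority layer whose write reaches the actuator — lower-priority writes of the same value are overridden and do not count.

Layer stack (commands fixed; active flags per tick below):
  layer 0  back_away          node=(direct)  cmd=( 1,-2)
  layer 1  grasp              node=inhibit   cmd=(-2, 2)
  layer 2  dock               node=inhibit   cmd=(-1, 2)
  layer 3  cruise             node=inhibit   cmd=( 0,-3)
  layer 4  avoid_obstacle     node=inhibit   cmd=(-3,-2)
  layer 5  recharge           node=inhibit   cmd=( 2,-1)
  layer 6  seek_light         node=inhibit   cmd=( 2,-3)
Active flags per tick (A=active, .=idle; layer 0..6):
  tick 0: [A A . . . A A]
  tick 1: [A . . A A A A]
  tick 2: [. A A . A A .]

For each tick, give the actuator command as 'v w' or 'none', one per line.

tick 0:
  L0 back_away: active, feeds wire = (1, -2)
  L1 grasp: active, inhibitor → wire = none
  L2 dock: idle → wire stays none
  L3 cruise: idle → wire stays none
  L4 avoid_obstacle: idle → wire stays none
  L5 recharge: active, inhibitor → wire = none
  L6 seek_light: active, inhibitor → wire = none
  actuator = none
tick 1:
  L0 back_away: active, feeds wire = (1, -2)
  L1 grasp: idle → wire stays (1, -2)
  L2 dock: idle → wire stays (1, -2)
  L3 cruise: active, inhibitor → wire = none
  L4 avoid_obstacle: active, inhibitor → wire = none
  L5 recharge: active, inhibitor → wire = none
  L6 seek_light: active, inhibitor → wire = none
  actuator = none
tick 2:
  L0 back_away: idle → wire = none
  L1 grasp: active, inhibitor → wire = none
  L2 dock: active, inhibitor → wire = none
  L3 cruise: idle → wire stays none
  L4 avoid_obstacle: active, inhibitor → wire = none
  L5 recharge: active, inhibitor → wire = none
  L6 seek_light: idle → wire stays none
  actuator = none

none
none
none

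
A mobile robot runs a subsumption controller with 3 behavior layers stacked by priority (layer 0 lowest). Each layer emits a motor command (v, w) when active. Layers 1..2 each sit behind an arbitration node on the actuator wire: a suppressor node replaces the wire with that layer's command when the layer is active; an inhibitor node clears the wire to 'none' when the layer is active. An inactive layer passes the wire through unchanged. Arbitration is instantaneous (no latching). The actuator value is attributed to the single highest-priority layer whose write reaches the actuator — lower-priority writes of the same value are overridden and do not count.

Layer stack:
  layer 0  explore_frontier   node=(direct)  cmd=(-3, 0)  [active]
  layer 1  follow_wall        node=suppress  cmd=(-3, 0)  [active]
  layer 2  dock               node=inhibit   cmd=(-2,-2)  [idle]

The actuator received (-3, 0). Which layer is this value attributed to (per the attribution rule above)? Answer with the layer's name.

follow_wall

layer 0 (explore_frontier) active — direct: (-3, 0)
layer 1 (follow_wall) active — suppresses: (-3, 0)
layer 2 (dock) idle — unchanged: (-3, 0)
→ actuator (-3, 0)
last writer: layer 1 = follow_wall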